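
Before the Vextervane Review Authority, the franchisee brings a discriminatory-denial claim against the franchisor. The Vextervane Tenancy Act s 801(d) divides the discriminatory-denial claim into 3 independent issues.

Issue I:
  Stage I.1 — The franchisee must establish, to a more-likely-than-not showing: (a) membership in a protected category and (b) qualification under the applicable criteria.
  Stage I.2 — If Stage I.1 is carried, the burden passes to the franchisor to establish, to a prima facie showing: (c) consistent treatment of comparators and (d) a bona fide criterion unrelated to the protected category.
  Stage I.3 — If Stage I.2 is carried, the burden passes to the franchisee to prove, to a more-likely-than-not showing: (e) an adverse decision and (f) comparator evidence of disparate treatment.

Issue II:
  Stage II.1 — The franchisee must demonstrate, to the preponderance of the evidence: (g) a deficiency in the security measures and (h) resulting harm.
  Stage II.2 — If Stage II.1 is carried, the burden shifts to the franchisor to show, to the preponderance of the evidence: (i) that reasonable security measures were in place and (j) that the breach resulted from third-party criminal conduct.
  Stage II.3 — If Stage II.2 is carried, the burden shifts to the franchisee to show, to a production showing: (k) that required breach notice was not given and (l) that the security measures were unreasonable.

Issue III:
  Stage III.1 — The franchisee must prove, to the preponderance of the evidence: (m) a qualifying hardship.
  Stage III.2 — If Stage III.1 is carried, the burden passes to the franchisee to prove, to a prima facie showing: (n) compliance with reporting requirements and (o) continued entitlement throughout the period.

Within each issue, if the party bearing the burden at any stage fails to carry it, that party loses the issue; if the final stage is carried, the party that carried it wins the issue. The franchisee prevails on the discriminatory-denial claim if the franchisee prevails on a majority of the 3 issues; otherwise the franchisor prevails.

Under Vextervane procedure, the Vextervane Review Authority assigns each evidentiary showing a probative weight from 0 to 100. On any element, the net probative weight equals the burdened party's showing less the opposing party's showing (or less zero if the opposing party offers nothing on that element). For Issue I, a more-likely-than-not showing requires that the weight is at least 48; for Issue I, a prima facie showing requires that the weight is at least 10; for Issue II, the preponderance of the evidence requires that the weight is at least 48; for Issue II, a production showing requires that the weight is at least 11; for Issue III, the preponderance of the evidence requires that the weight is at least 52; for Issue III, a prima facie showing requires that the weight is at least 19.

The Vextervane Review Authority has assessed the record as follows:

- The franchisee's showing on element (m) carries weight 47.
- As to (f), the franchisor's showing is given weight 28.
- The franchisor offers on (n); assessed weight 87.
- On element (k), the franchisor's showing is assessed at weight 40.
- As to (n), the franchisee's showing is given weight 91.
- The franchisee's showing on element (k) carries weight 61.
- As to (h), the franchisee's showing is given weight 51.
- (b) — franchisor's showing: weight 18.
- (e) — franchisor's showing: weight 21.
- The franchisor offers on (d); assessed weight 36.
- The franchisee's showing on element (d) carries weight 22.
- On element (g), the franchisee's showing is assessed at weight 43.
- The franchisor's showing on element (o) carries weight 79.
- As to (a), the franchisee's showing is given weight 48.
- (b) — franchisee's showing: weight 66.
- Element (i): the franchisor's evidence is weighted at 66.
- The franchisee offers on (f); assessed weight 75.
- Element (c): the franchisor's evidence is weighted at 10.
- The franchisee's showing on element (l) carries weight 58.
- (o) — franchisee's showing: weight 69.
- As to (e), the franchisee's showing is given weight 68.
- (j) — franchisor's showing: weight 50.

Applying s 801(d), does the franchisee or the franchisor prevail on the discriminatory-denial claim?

— Issue I —
Stage I.1 (franchisee, a more-likely-than-not showing, weight is at least 48): (a) 48 ≥ 48 — meets; (b) net 66−18=48 ≥ 48 — meets.
  The franchisee carries Stage I.1; the franchisor now bears the burden.
Stage I.2 (franchisor, a prima facie showing, weight is at least 10): (c) 10 ≥ 10 — meets; (d) net 36−22=14 ≥ 10 — meets.
  Stage I.2 is satisfied; the onus moves to the franchisee.
Stage I.3 (franchisee, a more-likely-than-not showing, weight is at least 48): (e) net 68−21=47 < 48 — fails; (f) net 75−28=47 < 48 — fails.
  The franchisee does not carry Stage I.3.
So the franchisor prevails on this issue.
— Issue II —
Stage II.1 — burden on franchisee; standard: the preponderance of the evidence (weight is at least 48).
    (g): 43 < 48 [not met]
    (h): 51 ≥ 48 [met]
  Stage II.1 not carried; the franchisee fails its burden.
The analysis ends at Stage II.1; the franchisor prevails on this issue.
— Issue III —
At Stage III.1 the franchisee must meet the preponderance of the evidence (weight is at least 52): on (m) the weight is 47, which does not reach 52, so (m) does not meet the standard.
  Stage III.1 not carried; the franchisee fails its burden.
The franchisor prevails on this issue.
Per-issue: Issue I → franchisor; Issue II → franchisor; Issue III → franchisor. The franchisee must prevail on a majority of issues; overall, the franchisor prevails.

franchisor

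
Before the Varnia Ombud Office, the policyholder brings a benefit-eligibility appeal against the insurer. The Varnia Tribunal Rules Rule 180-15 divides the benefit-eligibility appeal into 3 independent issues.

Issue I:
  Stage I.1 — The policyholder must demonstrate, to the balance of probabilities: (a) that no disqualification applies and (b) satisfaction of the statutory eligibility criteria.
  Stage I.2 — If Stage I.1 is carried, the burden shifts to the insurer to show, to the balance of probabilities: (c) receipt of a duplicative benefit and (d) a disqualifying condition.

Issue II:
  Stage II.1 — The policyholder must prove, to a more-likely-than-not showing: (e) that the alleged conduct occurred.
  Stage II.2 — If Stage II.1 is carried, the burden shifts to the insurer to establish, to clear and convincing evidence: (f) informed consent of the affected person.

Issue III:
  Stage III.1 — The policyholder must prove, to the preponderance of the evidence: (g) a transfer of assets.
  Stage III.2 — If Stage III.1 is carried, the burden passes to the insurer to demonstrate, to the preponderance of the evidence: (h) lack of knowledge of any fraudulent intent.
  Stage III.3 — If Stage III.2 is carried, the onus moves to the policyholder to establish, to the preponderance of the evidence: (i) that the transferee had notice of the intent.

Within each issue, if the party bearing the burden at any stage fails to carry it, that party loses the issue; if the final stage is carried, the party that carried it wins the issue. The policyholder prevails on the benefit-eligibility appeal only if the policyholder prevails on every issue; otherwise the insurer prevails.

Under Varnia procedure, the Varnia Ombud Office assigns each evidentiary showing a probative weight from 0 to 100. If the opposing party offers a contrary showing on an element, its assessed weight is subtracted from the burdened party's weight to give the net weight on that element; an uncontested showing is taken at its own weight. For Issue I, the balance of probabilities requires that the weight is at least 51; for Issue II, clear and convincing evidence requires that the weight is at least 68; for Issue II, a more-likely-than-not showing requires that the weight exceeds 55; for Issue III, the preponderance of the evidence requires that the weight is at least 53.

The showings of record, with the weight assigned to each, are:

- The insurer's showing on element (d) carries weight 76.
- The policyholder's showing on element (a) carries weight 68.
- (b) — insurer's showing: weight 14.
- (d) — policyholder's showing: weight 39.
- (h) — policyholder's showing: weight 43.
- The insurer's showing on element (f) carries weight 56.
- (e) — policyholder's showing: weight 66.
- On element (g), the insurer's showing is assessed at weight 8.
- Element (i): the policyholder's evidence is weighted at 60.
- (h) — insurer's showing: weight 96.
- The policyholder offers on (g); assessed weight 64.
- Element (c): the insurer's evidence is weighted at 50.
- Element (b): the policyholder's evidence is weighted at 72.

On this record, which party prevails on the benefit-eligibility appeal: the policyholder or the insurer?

policyholder

— Issue I —
Stage I.1 (policyholder, the balance of probabilities, weight is at least 51): (a) 68 ≥ 51 — meets; (b) net 72−14=58 ≥ 51 — meets.
  Stage I.1 is satisfied; the onus moves to the insurer.
Stage I.2 (insurer, the balance of probabilities, weight is at least 51): (c) 50 < 51 — fails; (d) net 76−39=37 < 51 — fails.
  Not every element is met, so the insurer fails to carry Stage I.2.
The analysis ends at Stage I.2; the policyholder prevails on this issue.
— Issue II —
Stage II.1 — burden on policyholder; standard: a more-likely-than-not showing (weight exceeds 55).
    (e): 66 > 55 [met]
  The policyholder carries Stage II.1; the insurer now bears the burden.
Stage II.2 — burden on insurer; standard: clear and convincing evidence (weight is at least 68).
    (f): 56 < 68 [not met]
  Not every element is met, so the insurer fails to carry Stage II.2.
So the policyholder prevails on this issue.
— Issue III —
Stage III.1 — burden on policyholder; standard: the preponderance of the evidence (weight is at least 53).
    (g): 64 − 8 = 56 ≥ 53 [met]
  The policyholder carries Stage III.1; the insurer now bears the burden.
Stage III.2 — burden on insurer; standard: the preponderance of the evidence (weight is at least 53).
    (h): 96 − 43 = 53 ≥ 53 [met]
  The insurer carries Stage III.2; the policyholder now bears the burden.
Stage III.3 — burden on policyholder; standard: the preponderance of the evidence (weight is at least 53).
    (i): 60 ≥ 53 [met]
  The policyholder carries the last stage.
With every stage satisfied, the policyholder prevails on this issue.
Per-issue: Issue I → policyholder; Issue II → policyholder; Issue III → policyholder. The policyholder must prevail on every issue; overall, the policyholder prevails.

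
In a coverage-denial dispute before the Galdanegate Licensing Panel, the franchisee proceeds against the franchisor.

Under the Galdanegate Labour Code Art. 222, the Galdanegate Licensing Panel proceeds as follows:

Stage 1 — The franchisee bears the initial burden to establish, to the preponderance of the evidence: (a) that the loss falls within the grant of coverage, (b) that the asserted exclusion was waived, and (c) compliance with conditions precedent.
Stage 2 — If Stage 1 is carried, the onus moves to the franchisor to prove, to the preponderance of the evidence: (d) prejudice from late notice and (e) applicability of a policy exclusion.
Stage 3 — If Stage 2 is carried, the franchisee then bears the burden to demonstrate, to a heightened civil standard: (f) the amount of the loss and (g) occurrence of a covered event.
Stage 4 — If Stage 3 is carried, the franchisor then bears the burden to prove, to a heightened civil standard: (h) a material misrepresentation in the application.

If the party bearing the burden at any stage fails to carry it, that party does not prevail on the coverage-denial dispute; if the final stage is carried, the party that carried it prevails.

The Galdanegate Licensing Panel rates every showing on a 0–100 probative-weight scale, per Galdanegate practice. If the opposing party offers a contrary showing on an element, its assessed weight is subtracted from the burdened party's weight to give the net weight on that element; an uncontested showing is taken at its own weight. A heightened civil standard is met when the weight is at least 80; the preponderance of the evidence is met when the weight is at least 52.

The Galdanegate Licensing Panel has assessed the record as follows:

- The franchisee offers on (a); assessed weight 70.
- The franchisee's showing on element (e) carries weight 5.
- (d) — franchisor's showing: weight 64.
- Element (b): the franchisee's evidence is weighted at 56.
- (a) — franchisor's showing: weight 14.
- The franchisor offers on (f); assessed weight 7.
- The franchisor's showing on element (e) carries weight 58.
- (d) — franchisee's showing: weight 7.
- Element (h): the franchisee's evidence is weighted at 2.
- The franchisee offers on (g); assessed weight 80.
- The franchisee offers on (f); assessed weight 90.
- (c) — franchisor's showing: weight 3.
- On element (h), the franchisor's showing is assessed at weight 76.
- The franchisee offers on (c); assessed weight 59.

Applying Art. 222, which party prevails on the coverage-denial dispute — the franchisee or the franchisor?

Stage 1 (franchisee, the preponderance of the evidence, weight is at least 52): (a) net 70−14=56 ≥ 52 — meets; (b) 56 ≥ 52 — meets; (c) net 59−3=56 ≥ 52 — meets.
  All elements met. The burden passes to the franchisor.
Stage 2 (franchisor, the preponderance of the evidence, weight is at least 52): (d) net 64−7=57 ≥ 52 — meets; (e) net 58−5=53 ≥ 52 — meets.
  The franchisor carries Stage 2; the franchisee now bears the burden.
Stage 3 (franchisee, a heightened civil standard, weight is at least 80): (f) net 90−7=83 ≥ 80 — meets; (g) 80 ≥ 80 — meets.
  Stage 3 is satisfied; the onus moves to the franchisor.
Stage 4 (franchisor, a heightened civil standard, weight is at least 80): (h) net 76−2=74 < 80 — fails.
  Stage 4 not carried; the franchisor fails its burden.
The franchisee prevails.

franchisee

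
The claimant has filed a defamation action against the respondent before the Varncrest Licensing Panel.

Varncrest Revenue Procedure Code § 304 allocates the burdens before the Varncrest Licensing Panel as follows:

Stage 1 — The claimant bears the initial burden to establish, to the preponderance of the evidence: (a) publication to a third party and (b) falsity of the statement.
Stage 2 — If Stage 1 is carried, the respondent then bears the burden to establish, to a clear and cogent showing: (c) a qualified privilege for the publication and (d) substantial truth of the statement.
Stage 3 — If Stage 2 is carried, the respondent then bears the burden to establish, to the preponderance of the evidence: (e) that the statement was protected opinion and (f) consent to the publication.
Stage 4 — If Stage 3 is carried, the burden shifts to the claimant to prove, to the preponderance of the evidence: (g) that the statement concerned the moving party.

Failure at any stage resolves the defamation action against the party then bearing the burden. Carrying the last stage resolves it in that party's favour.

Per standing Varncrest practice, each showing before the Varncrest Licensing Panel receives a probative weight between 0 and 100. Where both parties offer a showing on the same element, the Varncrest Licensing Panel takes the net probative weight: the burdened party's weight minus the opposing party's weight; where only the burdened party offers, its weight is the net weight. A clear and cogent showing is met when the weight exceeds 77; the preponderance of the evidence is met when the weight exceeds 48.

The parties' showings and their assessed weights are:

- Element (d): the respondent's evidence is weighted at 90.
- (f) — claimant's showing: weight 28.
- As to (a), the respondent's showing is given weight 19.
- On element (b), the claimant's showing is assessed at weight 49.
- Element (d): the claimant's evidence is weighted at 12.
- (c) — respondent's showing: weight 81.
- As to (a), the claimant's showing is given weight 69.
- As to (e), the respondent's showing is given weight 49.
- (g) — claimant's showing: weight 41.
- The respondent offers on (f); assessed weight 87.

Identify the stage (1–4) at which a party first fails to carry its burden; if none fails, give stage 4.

At Stage 1 the claimant must meet the preponderance of the evidence (weight exceeds 48): on (a) the weight is 69 less the opposing 19 gives net 50, which does exceed 48, so (a) meets the standard; on (b) the weight is 49, which does exceed 48, so (b) meets the standard.
  All elements met. The burden passes to the respondent.
At Stage 2 the respondent must meet a clear and cogent showing (weight exceeds 77): on (c) the weight is 81, which does exceed 77, so (c) meets the standard; on (d) the weight is 90 less the opposing 12 gives net 78, > 77, so (d) meets the standard.
  Stage 2 carried; the burden remains with the respondent.
At Stage 3 the respondent must meet the preponderance of the evidence (weight exceeds 48): on (e) the weight is 49, > 48, so (e) meets the standard; on (f) the weight is 87 less the opposing 28 gives net 59, which does exceed 48, so (f) meets the standard.
  Stage 3 is satisfied; the onus moves to the claimant.
At Stage 4 the claimant must meet the preponderance of the evidence (weight exceeds 48): on (g) the weight is 41, which does not exceed 48, so (g) does not meet the standard.
  Not every element is met, so the claimant fails to carry Stage 4.
The respondent prevails.

stage 4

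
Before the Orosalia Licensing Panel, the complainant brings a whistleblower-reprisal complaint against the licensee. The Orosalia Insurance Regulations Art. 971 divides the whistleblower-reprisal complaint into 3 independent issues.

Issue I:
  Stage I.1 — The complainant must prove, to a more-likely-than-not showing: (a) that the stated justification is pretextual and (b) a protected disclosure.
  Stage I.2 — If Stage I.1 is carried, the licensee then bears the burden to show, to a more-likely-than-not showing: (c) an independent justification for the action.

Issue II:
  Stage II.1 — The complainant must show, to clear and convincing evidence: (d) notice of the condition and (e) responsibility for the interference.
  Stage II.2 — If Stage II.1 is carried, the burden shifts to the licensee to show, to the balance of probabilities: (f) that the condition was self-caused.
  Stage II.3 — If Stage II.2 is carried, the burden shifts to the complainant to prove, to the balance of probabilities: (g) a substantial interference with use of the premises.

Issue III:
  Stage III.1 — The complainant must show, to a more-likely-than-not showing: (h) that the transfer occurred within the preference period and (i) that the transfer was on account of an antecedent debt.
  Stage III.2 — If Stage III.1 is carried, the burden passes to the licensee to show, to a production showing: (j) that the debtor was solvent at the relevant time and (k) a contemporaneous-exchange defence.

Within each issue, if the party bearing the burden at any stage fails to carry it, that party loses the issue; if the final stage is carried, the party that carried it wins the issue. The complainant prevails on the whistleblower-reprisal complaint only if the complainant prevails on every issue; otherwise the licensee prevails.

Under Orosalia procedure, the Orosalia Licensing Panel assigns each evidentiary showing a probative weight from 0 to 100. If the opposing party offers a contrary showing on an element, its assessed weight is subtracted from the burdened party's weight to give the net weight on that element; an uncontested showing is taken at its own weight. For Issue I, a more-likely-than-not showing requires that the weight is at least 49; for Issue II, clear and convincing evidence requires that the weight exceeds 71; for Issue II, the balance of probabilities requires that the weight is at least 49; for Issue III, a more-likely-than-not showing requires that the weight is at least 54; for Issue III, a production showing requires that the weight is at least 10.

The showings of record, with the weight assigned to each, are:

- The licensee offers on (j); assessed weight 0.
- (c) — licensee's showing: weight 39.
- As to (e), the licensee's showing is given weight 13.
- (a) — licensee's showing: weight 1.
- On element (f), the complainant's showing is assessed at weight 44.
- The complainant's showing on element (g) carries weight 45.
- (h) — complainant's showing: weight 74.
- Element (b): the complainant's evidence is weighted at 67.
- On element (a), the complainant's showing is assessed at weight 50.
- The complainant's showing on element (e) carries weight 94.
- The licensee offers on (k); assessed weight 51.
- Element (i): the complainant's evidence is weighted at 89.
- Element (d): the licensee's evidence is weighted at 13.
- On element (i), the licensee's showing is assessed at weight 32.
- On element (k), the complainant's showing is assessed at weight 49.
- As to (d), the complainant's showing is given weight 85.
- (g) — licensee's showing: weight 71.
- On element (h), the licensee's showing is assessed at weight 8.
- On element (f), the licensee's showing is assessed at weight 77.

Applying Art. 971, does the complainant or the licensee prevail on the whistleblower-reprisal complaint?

— Issue I —
Stage I.1 — burden on complainant; standard: a more-likely-than-not showing (weight is at least 49).
    (a): 50 − 1 = 49 ≥ 49 [met]
    (b): 67 ≥ 49 [met]
  Stage I.1 carried; the burden shifts to the licensee.
Stage I.2 — burden on licensee; standard: a more-likely-than-not showing (weight is at least 49).
    (c): 39 < 49 [not met]
  The licensee does not carry Stage I.2.
So the complainant prevails on this issue.
— Issue II —
Stage II.1 — burden on complainant; standard: clear and convincing evidence (weight exceeds 71).
    (d): 85 − 13 = 72 > 71 [met]
    (e): 94 − 13 = 81 > 71 [met]
  All elements met. The burden passes to the licensee.
Stage II.2 — burden on licensee; standard: the balance of probabilities (weight is at least 49).
    (f): 77 − 44 = 33 < 49 [not met]
  The licensee does not carry Stage II.2.
So the complainant prevails on this issue.
— Issue III —
At Stage III.1 the complainant must meet a more-likely-than-not showing (weight is at least 54): on (h) the weight is 74 less the opposing 8 gives net 66, which does reach 54, so (h) meets the standard; on (i) the weight is 89 less the opposing 32 gives net 57, ≥ 54, so (i) meets the standard.
  All elements met. The burden passes to the licensee.
At Stage III.2 the licensee must meet a production showing (weight is at least 10): on (j) the weight is 0, < 10, so (j) does not meet the standard; on (k) the weight is 51 less the opposing 49 gives net 2, which does not reach 10, so (k) does not meet the standard.
  Not every element is met, so the licensee fails to carry Stage III.2.
So the complainant prevails on this issue.
Per-issue: Issue I → complainant; Issue II → complainant; Issue III → complainant. The complainant must prevail on every issue; overall, the complainant prevails.

complainant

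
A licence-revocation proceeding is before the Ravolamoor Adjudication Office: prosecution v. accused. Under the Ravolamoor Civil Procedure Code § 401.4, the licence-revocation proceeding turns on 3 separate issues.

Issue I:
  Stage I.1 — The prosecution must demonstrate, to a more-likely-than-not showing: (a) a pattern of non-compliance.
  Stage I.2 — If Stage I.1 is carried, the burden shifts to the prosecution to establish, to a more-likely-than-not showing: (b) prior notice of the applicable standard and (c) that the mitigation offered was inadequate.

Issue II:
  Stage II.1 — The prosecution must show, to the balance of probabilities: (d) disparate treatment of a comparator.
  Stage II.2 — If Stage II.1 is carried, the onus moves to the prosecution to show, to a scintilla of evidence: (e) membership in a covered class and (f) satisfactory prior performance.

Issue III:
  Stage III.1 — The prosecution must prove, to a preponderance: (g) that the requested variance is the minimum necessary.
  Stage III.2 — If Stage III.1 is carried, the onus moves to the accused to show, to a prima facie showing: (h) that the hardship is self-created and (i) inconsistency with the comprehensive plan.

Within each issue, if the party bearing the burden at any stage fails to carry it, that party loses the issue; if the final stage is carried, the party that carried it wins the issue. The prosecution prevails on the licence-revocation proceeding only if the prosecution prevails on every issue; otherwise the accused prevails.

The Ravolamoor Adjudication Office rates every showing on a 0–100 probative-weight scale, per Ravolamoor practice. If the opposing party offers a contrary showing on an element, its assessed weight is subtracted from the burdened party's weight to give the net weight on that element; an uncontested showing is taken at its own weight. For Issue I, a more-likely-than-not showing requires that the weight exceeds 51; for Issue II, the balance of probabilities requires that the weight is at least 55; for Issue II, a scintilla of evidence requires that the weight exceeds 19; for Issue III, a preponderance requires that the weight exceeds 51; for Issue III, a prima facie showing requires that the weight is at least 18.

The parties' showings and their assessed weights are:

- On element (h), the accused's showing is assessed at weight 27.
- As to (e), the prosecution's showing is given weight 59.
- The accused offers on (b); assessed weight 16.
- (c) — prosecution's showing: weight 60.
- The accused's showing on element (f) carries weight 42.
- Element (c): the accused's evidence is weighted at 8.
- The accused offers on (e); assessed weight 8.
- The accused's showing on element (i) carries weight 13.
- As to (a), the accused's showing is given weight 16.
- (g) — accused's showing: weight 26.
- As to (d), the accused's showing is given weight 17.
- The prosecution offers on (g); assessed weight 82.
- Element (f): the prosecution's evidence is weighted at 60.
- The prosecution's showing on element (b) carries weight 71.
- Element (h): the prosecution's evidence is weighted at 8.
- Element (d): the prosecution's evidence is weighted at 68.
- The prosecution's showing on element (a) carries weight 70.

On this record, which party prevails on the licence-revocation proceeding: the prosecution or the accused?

accused

— Issue I —
Stage I.1 (prosecution, a more-likely-than-not showing, weight exceeds 51): (a) net 70−16=54 > 51 — meets.
  Stage I.1 is satisfied; the prosecution continues to bear the burden.
Stage I.2 (prosecution, a more-likely-than-not showing, weight exceeds 51): (b) net 71−16=55 > 51 — meets; (c) net 60−8=52 > 51 — meets.
  All elements met at the final stage.
All stages carried — the prosecution prevails on this issue.
— Issue II —
Stage II.1 (prosecution, the balance of probabilities, weight is at least 55): (d) net 68−17=51 < 55 — fails.
  The prosecution does not carry Stage II.1.
So the accused prevails on this issue.
— Issue III —
Stage III.1 — burden on prosecution; standard: a preponderance (weight exceeds 51).
    (g): 82 − 26 = 56 > 51 [met]
  All elements met. The burden passes to the accused.
Stage III.2 — burden on accused; standard: a prima facie showing (weight is at least 18).
    (h): 27 − 8 = 19 ≥ 18 [met]
    (i): 13 < 18 [not met]
  Not every element is met, so the accused fails to carry Stage III.2.
The prosecution prevails on this issue.
Per-issue: Issue I → prosecution; Issue II → accused; Issue III → prosecution. The prosecution must prevail on every issue; overall, the accused prevails.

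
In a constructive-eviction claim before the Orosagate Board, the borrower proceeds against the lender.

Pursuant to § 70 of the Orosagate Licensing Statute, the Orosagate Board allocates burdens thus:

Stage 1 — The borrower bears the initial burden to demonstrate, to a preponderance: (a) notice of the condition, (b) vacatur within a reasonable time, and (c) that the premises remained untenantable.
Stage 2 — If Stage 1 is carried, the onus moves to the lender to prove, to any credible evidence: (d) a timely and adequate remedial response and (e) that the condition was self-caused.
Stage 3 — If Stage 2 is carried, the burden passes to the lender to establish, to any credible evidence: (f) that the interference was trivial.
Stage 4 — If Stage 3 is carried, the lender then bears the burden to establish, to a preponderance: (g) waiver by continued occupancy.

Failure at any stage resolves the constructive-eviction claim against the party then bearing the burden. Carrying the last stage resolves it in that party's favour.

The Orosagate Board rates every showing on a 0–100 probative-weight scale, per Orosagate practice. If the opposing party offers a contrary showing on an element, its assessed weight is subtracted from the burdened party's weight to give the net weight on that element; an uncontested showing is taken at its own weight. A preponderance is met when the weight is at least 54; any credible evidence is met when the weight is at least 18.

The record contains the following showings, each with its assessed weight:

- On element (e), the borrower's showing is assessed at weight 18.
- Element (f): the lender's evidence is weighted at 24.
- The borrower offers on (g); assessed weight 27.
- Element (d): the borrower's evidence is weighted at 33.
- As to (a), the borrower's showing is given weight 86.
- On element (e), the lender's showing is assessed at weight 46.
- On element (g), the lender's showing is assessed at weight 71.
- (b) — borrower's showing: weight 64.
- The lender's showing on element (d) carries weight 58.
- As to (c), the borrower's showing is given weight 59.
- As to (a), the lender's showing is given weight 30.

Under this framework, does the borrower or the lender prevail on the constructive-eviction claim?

borrower

At Stage 1 the borrower must meet a preponderance (weight is at least 54): on (a) the weight is 86 less the opposing 30 gives net 56, which does reach 54, so (a) meets the standard; on (b) the weight is 64, ≥ 54, so (b) meets the standard; on (c) the weight is 59, which does reach 54, so (c) meets the standard.
  The borrower carries Stage 1; the lender now bears the burden.
At Stage 2 the lender must meet any credible evidence (weight is at least 18): on (d) the weight is 58 less the opposing 33 gives net 25, which does reach 18, so (d) meets the standard; on (e) the weight is 46 less the opposing 18 gives net 28, which does reach 18, so (e) meets the standard.
  All elements met. The lender retains the burden for Stage 3.
At Stage 3 the lender must meet any credible evidence (weight is at least 18): on (f) the weight is 24, which does reach 18, so (f) meets the standard.
  Stage 3 is satisfied; the lender continues to bear the burden.
At Stage 4 the lender must meet a preponderance (weight is at least 54): on (g) the weight is 71 less the opposing 27 gives net 44, which does not reach 54, so (g) does not meet the standard.
  Not every element is met, so the lender fails to carry Stage 4.
So the borrower prevails.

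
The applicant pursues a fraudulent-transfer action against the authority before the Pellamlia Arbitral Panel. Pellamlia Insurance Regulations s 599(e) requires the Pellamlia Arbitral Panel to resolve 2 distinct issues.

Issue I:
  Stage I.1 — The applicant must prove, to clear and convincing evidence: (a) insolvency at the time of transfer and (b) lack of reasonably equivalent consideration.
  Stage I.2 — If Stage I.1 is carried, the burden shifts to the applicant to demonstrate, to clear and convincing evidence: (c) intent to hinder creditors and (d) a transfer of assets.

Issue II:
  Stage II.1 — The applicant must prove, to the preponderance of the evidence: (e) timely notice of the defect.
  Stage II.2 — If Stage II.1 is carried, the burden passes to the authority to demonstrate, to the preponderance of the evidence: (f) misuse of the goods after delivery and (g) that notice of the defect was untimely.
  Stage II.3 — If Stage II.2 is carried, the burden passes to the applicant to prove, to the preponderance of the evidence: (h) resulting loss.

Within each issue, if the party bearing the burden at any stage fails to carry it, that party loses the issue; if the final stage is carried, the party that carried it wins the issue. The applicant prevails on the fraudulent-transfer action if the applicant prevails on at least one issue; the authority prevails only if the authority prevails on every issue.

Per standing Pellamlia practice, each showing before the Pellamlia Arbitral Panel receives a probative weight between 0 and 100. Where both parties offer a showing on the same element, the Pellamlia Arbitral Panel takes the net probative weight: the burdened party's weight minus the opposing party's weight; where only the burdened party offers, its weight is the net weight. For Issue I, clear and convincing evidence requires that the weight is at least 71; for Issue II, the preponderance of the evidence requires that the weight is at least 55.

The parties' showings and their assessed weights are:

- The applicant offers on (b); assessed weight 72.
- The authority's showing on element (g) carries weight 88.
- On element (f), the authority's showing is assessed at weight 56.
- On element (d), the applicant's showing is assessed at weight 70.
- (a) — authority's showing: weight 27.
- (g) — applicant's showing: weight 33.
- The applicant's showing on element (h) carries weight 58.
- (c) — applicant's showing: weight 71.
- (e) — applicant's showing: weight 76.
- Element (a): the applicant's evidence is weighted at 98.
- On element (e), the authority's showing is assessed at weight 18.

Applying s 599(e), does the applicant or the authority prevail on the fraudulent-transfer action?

applicant

— Issue I —
Stage I.1 — burden on applicant; standard: clear and convincing evidence (weight is at least 71).
    (a): 98 − 27 = 71 ≥ 71 [met]
    (b): 72 ≥ 71 [met]
  All elements met. The applicant retains the burden for Stage I.2.
Stage I.2 — burden on applicant; standard: clear and convincing evidence (weight is at least 71).
    (c): 71 ≥ 71 [met]
    (d): 70 < 71 [not met]
  The applicant does not carry Stage I.2.
The authority prevails on this issue.
— Issue II —
At Stage II.1 the applicant must meet the preponderance of the evidence (weight is at least 55): on (e) the weight is 76 less the opposing 18 gives net 58, ≥ 55, so (e) meets the standard.
  All elements met. The burden passes to the authority.
At Stage II.2 the authority must meet the preponderance of the evidence (weight is at least 55): on (f) the weight is 56, which does reach 55, so (f) meets the standard; on (g) the weight is 88 less the opposing 33 gives net 55, ≥ 55, so (g) meets the standard.
  Stage II.2 carried; the burden shifts to the applicant.
At Stage II.3 the applicant must meet the preponderance of the evidence (weight is at least 55): on (h) the weight is 58, ≥ 55, so (h) meets the standard.
  The applicant carries the last stage.
With every stage satisfied, the applicant prevails on this issue.
Per-issue: Issue I → authority; Issue II → applicant. The applicant must prevail on at least one issue; overall, the applicant prevails.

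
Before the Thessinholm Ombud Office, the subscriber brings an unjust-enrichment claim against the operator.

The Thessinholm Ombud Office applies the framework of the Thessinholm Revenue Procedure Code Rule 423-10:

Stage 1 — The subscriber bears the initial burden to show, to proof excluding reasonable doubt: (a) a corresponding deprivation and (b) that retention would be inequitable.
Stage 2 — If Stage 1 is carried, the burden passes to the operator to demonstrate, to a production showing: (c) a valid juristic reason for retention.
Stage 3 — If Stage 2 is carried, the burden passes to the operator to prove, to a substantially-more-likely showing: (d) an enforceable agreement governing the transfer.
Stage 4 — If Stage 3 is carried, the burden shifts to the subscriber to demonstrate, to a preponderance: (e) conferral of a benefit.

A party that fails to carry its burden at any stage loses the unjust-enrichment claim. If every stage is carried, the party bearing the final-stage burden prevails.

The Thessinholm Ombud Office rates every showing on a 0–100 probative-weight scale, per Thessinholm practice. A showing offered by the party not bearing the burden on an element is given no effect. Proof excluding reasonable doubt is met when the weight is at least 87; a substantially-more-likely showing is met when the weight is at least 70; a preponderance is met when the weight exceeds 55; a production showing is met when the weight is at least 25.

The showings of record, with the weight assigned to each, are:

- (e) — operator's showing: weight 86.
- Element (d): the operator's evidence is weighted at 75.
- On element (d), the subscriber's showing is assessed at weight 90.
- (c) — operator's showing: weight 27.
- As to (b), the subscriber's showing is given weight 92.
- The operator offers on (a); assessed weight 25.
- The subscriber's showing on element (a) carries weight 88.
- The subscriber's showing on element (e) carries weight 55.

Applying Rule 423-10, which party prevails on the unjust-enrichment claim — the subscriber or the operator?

Stage 1 (subscriber, proof excluding reasonable doubt, weight is at least 87): (a) 88 (operator's 25 disregarded) ≥ 87 — meets; (b) 92 ≥ 87 — meets.
  Stage 1 carried; the burden shifts to the operator.
Stage 2 (operator, a production showing, weight is at least 25): (c) 27 ≥ 25 — meets.
  Stage 2 is satisfied; the operator continues to bear the burden.
Stage 3 (operator, a substantially-more-likely showing, weight is at least 70): (d) 75 (subscriber's 90 disregarded) ≥ 70 — meets.
  Stage 3 carried; the burden shifts to the subscriber.
Stage 4 (subscriber, a preponderance, weight exceeds 55): (e) 55 (operator's 86 disregarded) ≤ 55 — fails.
  Stage 4 not carried; the subscriber fails its burden.
The analysis ends at Stage 4; the operator prevails.

operator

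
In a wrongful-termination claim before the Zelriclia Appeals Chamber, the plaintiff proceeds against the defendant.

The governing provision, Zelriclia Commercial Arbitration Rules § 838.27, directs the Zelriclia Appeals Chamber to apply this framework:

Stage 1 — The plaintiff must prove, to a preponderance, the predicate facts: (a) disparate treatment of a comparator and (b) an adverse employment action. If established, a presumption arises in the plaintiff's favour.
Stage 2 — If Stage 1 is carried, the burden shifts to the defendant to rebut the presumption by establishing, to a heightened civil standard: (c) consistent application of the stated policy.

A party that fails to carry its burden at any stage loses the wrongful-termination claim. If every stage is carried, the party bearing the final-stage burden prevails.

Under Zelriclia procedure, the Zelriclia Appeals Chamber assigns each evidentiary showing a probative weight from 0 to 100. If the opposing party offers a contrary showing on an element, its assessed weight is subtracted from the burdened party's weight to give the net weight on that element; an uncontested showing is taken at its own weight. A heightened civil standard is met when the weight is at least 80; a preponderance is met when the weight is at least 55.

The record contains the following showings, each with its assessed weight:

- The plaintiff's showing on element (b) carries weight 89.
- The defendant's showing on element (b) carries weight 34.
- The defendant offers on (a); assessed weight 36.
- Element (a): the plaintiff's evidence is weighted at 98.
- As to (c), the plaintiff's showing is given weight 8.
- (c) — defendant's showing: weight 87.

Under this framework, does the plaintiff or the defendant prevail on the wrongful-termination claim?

plaintiff

At Stage 1 the plaintiff must meet a preponderance (weight is at least 55): on (a) the weight is 98 less the opposing 36 gives net 62, ≥ 55, so (a) meets the standard; on (b) the weight is 89 less the opposing 34 gives net 55, which does reach 55, so (b) meets the standard.
  Stage 1 carried; the burden shifts to the defendant.
At Stage 2 the defendant must meet a heightened civil standard (weight is at least 80): on (c) the weight is 87 less the opposing 8 gives net 79, which does not reach 80, so (c) does not meet the standard.
  Not every element is met, so the defendant fails to carry Stage 2.
So the plaintiff prevails.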